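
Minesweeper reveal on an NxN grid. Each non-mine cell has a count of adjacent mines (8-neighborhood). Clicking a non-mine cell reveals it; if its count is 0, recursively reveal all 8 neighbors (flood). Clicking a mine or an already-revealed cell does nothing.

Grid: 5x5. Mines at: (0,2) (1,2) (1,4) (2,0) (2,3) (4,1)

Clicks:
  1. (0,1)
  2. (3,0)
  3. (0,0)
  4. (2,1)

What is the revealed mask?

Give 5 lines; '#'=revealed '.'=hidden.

Click 1 (0,1) count=2: revealed 1 new [(0,1)] -> total=1
Click 2 (3,0) count=2: revealed 1 new [(3,0)] -> total=2
Click 3 (0,0) count=0: revealed 3 new [(0,0) (1,0) (1,1)] -> total=5
Click 4 (2,1) count=2: revealed 1 new [(2,1)] -> total=6

Answer: ##...
##...
.#...
#....
.....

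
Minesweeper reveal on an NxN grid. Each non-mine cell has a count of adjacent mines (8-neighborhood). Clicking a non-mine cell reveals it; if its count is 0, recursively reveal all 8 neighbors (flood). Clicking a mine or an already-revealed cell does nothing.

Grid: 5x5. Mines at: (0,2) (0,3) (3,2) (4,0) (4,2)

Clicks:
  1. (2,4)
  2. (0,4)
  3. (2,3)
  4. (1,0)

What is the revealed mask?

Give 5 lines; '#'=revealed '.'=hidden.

Click 1 (2,4) count=0: revealed 8 new [(1,3) (1,4) (2,3) (2,4) (3,3) (3,4) (4,3) (4,4)] -> total=8
Click 2 (0,4) count=1: revealed 1 new [(0,4)] -> total=9
Click 3 (2,3) count=1: revealed 0 new [(none)] -> total=9
Click 4 (1,0) count=0: revealed 8 new [(0,0) (0,1) (1,0) (1,1) (2,0) (2,1) (3,0) (3,1)] -> total=17

Answer: ##..#
##.##
##.##
##.##
...##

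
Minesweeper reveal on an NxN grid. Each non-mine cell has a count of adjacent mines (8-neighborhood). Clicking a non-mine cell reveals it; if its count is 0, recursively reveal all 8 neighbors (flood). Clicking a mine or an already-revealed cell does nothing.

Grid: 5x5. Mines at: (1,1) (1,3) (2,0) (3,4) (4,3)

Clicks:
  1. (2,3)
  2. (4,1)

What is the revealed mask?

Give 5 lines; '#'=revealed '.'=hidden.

Answer: .....
.....
...#.
###..
###..

Derivation:
Click 1 (2,3) count=2: revealed 1 new [(2,3)] -> total=1
Click 2 (4,1) count=0: revealed 6 new [(3,0) (3,1) (3,2) (4,0) (4,1) (4,2)] -> total=7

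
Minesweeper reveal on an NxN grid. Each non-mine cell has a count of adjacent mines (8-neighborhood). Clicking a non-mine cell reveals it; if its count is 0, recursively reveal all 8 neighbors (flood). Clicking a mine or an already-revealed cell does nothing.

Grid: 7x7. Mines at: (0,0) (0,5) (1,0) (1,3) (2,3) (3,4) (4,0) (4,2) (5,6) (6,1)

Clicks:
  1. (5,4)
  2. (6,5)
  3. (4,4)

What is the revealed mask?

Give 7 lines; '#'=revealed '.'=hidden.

Click 1 (5,4) count=0: revealed 11 new [(4,3) (4,4) (4,5) (5,2) (5,3) (5,4) (5,5) (6,2) (6,3) (6,4) (6,5)] -> total=11
Click 2 (6,5) count=1: revealed 0 new [(none)] -> total=11
Click 3 (4,4) count=1: revealed 0 new [(none)] -> total=11

Answer: .......
.......
.......
.......
...###.
..####.
..####.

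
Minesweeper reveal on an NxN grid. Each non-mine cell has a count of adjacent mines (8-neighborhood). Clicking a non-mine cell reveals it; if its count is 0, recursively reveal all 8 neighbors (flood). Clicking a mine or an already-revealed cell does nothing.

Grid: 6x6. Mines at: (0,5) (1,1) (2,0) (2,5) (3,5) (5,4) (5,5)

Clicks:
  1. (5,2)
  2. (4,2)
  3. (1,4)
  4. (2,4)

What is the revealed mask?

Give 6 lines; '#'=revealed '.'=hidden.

Answer: ..###.
..###.
.####.
#####.
#####.
####..

Derivation:
Click 1 (5,2) count=0: revealed 24 new [(0,2) (0,3) (0,4) (1,2) (1,3) (1,4) (2,1) (2,2) (2,3) (2,4) (3,0) (3,1) (3,2) (3,3) (3,4) (4,0) (4,1) (4,2) (4,3) (4,4) (5,0) (5,1) (5,2) (5,3)] -> total=24
Click 2 (4,2) count=0: revealed 0 new [(none)] -> total=24
Click 3 (1,4) count=2: revealed 0 new [(none)] -> total=24
Click 4 (2,4) count=2: revealed 0 new [(none)] -> total=24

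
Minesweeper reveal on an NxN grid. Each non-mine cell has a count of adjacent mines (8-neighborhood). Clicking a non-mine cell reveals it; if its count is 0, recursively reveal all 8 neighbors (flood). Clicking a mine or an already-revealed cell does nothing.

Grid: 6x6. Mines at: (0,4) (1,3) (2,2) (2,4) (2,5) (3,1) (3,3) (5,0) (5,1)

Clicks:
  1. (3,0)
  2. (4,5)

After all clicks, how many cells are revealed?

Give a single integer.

Click 1 (3,0) count=1: revealed 1 new [(3,0)] -> total=1
Click 2 (4,5) count=0: revealed 10 new [(3,4) (3,5) (4,2) (4,3) (4,4) (4,5) (5,2) (5,3) (5,4) (5,5)] -> total=11

Answer: 11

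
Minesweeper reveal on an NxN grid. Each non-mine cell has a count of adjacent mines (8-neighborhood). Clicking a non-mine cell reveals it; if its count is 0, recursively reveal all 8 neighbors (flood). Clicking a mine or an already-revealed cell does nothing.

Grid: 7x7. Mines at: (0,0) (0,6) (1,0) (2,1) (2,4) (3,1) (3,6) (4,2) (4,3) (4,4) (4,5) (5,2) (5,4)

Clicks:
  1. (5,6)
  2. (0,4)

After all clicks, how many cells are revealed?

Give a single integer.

Click 1 (5,6) count=1: revealed 1 new [(5,6)] -> total=1
Click 2 (0,4) count=0: revealed 10 new [(0,1) (0,2) (0,3) (0,4) (0,5) (1,1) (1,2) (1,3) (1,4) (1,5)] -> total=11

Answer: 11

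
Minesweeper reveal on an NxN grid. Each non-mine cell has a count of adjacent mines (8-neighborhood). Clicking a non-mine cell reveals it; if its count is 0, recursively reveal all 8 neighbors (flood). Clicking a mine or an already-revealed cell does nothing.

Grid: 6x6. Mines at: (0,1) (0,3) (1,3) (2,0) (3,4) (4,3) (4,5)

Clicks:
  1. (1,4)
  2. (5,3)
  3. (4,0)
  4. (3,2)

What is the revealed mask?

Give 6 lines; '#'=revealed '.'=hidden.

Click 1 (1,4) count=2: revealed 1 new [(1,4)] -> total=1
Click 2 (5,3) count=1: revealed 1 new [(5,3)] -> total=2
Click 3 (4,0) count=0: revealed 9 new [(3,0) (3,1) (3,2) (4,0) (4,1) (4,2) (5,0) (5,1) (5,2)] -> total=11
Click 4 (3,2) count=1: revealed 0 new [(none)] -> total=11

Answer: ......
....#.
......
###...
###...
####..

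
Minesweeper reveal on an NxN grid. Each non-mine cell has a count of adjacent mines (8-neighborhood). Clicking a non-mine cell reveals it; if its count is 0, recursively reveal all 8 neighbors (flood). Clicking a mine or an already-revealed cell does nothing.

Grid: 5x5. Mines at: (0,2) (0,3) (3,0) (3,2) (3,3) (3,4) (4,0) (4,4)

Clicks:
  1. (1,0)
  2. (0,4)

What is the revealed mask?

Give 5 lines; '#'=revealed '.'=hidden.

Click 1 (1,0) count=0: revealed 6 new [(0,0) (0,1) (1,0) (1,1) (2,0) (2,1)] -> total=6
Click 2 (0,4) count=1: revealed 1 new [(0,4)] -> total=7

Answer: ##..#
##...
##...
.....
.....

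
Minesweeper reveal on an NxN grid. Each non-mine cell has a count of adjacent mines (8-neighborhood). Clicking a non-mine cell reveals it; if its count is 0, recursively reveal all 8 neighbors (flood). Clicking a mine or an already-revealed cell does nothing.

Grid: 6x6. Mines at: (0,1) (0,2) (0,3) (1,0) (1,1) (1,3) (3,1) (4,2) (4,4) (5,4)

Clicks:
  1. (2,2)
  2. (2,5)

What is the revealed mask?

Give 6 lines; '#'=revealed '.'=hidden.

Click 1 (2,2) count=3: revealed 1 new [(2,2)] -> total=1
Click 2 (2,5) count=0: revealed 8 new [(0,4) (0,5) (1,4) (1,5) (2,4) (2,5) (3,4) (3,5)] -> total=9

Answer: ....##
....##
..#.##
....##
......
......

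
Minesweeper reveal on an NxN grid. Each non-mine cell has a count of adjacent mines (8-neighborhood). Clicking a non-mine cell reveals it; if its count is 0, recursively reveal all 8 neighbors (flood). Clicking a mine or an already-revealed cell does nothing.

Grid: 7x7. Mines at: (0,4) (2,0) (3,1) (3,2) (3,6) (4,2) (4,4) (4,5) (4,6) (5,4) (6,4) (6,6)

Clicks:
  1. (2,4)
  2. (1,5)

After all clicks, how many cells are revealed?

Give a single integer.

Answer: 9

Derivation:
Click 1 (2,4) count=0: revealed 9 new [(1,3) (1,4) (1,5) (2,3) (2,4) (2,5) (3,3) (3,4) (3,5)] -> total=9
Click 2 (1,5) count=1: revealed 0 new [(none)] -> total=9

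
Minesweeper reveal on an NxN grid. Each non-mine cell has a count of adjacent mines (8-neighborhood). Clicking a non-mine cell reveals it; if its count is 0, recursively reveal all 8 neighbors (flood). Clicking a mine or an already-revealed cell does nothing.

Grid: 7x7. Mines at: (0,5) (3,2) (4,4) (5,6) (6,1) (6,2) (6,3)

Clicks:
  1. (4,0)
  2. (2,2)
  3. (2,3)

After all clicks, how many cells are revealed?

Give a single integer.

Answer: 31

Derivation:
Click 1 (4,0) count=0: revealed 31 new [(0,0) (0,1) (0,2) (0,3) (0,4) (1,0) (1,1) (1,2) (1,3) (1,4) (1,5) (1,6) (2,0) (2,1) (2,2) (2,3) (2,4) (2,5) (2,6) (3,0) (3,1) (3,3) (3,4) (3,5) (3,6) (4,0) (4,1) (4,5) (4,6) (5,0) (5,1)] -> total=31
Click 2 (2,2) count=1: revealed 0 new [(none)] -> total=31
Click 3 (2,3) count=1: revealed 0 new [(none)] -> total=31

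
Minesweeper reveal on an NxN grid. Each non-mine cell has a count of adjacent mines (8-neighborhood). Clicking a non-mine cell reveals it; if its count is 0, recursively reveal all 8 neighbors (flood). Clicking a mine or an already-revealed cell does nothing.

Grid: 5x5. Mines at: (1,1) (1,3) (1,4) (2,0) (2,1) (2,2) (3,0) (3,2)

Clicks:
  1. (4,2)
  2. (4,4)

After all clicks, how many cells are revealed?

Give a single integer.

Click 1 (4,2) count=1: revealed 1 new [(4,2)] -> total=1
Click 2 (4,4) count=0: revealed 6 new [(2,3) (2,4) (3,3) (3,4) (4,3) (4,4)] -> total=7

Answer: 7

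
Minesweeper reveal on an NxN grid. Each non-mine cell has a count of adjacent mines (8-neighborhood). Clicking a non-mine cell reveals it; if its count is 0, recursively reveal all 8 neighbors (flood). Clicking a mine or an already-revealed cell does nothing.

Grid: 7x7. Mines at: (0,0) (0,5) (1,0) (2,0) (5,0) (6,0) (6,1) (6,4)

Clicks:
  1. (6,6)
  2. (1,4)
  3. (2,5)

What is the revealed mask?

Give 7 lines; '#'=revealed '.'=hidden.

Click 1 (6,6) count=0: revealed 36 new [(0,1) (0,2) (0,3) (0,4) (1,1) (1,2) (1,3) (1,4) (1,5) (1,6) (2,1) (2,2) (2,3) (2,4) (2,5) (2,6) (3,1) (3,2) (3,3) (3,4) (3,5) (3,6) (4,1) (4,2) (4,3) (4,4) (4,5) (4,6) (5,1) (5,2) (5,3) (5,4) (5,5) (5,6) (6,5) (6,6)] -> total=36
Click 2 (1,4) count=1: revealed 0 new [(none)] -> total=36
Click 3 (2,5) count=0: revealed 0 new [(none)] -> total=36

Answer: .####..
.######
.######
.######
.######
.######
.....##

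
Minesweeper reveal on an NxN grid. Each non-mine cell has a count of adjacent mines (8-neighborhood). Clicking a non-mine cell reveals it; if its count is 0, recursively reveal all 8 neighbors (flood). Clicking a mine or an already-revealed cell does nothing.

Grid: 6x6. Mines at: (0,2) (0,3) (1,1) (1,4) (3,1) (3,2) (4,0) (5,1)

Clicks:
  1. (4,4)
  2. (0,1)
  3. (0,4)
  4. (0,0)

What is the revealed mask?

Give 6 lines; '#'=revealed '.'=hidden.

Answer: ##..#.
......
...###
...###
..####
..####

Derivation:
Click 1 (4,4) count=0: revealed 14 new [(2,3) (2,4) (2,5) (3,3) (3,4) (3,5) (4,2) (4,3) (4,4) (4,5) (5,2) (5,3) (5,4) (5,5)] -> total=14
Click 2 (0,1) count=2: revealed 1 new [(0,1)] -> total=15
Click 3 (0,4) count=2: revealed 1 new [(0,4)] -> total=16
Click 4 (0,0) count=1: revealed 1 new [(0,0)] -> total=17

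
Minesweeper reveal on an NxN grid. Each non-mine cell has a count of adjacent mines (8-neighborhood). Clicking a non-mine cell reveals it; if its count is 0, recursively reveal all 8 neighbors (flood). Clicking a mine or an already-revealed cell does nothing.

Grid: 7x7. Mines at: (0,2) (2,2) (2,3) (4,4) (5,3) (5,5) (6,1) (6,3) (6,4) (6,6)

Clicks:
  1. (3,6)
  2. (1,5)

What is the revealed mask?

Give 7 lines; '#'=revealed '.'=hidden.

Click 1 (3,6) count=0: revealed 16 new [(0,3) (0,4) (0,5) (0,6) (1,3) (1,4) (1,5) (1,6) (2,4) (2,5) (2,6) (3,4) (3,5) (3,6) (4,5) (4,6)] -> total=16
Click 2 (1,5) count=0: revealed 0 new [(none)] -> total=16

Answer: ...####
...####
....###
....###
.....##
.......
.......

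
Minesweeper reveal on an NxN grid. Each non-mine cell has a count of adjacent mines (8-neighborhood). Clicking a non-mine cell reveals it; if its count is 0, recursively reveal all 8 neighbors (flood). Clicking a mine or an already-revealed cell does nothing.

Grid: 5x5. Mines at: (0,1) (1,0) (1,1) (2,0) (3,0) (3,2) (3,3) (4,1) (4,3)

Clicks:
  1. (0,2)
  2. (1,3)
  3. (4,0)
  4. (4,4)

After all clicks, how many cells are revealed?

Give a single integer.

Answer: 11

Derivation:
Click 1 (0,2) count=2: revealed 1 new [(0,2)] -> total=1
Click 2 (1,3) count=0: revealed 8 new [(0,3) (0,4) (1,2) (1,3) (1,4) (2,2) (2,3) (2,4)] -> total=9
Click 3 (4,0) count=2: revealed 1 new [(4,0)] -> total=10
Click 4 (4,4) count=2: revealed 1 new [(4,4)] -> total=11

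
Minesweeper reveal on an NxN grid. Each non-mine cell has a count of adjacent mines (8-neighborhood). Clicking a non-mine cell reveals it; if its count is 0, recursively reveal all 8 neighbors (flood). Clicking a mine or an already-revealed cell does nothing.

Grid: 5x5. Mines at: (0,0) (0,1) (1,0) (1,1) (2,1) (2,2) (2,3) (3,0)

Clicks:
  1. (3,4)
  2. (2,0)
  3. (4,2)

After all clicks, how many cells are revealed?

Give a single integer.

Answer: 9

Derivation:
Click 1 (3,4) count=1: revealed 1 new [(3,4)] -> total=1
Click 2 (2,0) count=4: revealed 1 new [(2,0)] -> total=2
Click 3 (4,2) count=0: revealed 7 new [(3,1) (3,2) (3,3) (4,1) (4,2) (4,3) (4,4)] -> total=9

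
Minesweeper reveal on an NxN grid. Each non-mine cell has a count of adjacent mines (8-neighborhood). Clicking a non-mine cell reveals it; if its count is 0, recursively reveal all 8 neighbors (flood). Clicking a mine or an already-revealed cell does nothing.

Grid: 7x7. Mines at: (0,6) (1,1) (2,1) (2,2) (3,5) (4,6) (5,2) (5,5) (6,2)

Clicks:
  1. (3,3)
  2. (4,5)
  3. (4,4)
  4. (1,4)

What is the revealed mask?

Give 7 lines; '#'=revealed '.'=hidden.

Click 1 (3,3) count=1: revealed 1 new [(3,3)] -> total=1
Click 2 (4,5) count=3: revealed 1 new [(4,5)] -> total=2
Click 3 (4,4) count=2: revealed 1 new [(4,4)] -> total=3
Click 4 (1,4) count=0: revealed 11 new [(0,2) (0,3) (0,4) (0,5) (1,2) (1,3) (1,4) (1,5) (2,3) (2,4) (2,5)] -> total=14

Answer: ..####.
..####.
...###.
...#...
....##.
.......
.......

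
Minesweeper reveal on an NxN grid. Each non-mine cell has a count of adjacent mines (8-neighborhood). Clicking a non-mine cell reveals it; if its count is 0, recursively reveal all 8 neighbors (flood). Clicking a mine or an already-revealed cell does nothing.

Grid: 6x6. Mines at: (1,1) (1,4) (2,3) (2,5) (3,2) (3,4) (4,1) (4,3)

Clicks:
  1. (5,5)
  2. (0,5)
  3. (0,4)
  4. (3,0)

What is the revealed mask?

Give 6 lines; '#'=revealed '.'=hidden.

Answer: ....##
......
......
#.....
....##
....##

Derivation:
Click 1 (5,5) count=0: revealed 4 new [(4,4) (4,5) (5,4) (5,5)] -> total=4
Click 2 (0,5) count=1: revealed 1 new [(0,5)] -> total=5
Click 3 (0,4) count=1: revealed 1 new [(0,4)] -> total=6
Click 4 (3,0) count=1: revealed 1 new [(3,0)] -> total=7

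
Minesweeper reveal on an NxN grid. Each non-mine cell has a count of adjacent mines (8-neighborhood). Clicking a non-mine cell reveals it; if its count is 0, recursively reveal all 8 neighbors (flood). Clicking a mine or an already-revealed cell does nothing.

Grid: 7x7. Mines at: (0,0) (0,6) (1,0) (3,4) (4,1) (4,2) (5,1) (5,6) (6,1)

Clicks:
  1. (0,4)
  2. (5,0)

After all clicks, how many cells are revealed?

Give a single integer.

Answer: 19

Derivation:
Click 1 (0,4) count=0: revealed 18 new [(0,1) (0,2) (0,3) (0,4) (0,5) (1,1) (1,2) (1,3) (1,4) (1,5) (2,1) (2,2) (2,3) (2,4) (2,5) (3,1) (3,2) (3,3)] -> total=18
Click 2 (5,0) count=3: revealed 1 new [(5,0)] -> total=19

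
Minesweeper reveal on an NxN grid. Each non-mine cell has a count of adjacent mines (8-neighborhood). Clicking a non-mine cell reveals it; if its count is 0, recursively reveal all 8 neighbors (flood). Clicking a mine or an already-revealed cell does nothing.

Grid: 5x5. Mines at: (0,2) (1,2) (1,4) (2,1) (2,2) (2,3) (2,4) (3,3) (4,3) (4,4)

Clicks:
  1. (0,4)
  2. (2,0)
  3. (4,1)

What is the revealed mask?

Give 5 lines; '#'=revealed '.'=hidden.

Answer: ....#
.....
#....
###..
###..

Derivation:
Click 1 (0,4) count=1: revealed 1 new [(0,4)] -> total=1
Click 2 (2,0) count=1: revealed 1 new [(2,0)] -> total=2
Click 3 (4,1) count=0: revealed 6 new [(3,0) (3,1) (3,2) (4,0) (4,1) (4,2)] -> total=8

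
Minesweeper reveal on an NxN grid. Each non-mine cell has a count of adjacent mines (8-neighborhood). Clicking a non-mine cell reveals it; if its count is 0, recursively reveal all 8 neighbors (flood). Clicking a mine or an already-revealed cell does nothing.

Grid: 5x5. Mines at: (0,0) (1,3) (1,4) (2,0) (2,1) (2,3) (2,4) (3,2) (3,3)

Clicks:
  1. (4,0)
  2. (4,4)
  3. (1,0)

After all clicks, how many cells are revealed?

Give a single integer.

Click 1 (4,0) count=0: revealed 4 new [(3,0) (3,1) (4,0) (4,1)] -> total=4
Click 2 (4,4) count=1: revealed 1 new [(4,4)] -> total=5
Click 3 (1,0) count=3: revealed 1 new [(1,0)] -> total=6

Answer: 6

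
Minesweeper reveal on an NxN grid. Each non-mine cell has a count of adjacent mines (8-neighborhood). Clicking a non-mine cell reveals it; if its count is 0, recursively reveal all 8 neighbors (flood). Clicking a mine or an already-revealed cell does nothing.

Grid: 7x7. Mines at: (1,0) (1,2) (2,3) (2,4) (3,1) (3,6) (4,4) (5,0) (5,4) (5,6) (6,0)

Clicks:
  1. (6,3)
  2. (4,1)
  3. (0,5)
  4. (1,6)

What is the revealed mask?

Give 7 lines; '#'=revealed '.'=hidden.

Click 1 (6,3) count=1: revealed 1 new [(6,3)] -> total=1
Click 2 (4,1) count=2: revealed 1 new [(4,1)] -> total=2
Click 3 (0,5) count=0: revealed 10 new [(0,3) (0,4) (0,5) (0,6) (1,3) (1,4) (1,5) (1,6) (2,5) (2,6)] -> total=12
Click 4 (1,6) count=0: revealed 0 new [(none)] -> total=12

Answer: ...####
...####
.....##
.......
.#.....
.......
...#...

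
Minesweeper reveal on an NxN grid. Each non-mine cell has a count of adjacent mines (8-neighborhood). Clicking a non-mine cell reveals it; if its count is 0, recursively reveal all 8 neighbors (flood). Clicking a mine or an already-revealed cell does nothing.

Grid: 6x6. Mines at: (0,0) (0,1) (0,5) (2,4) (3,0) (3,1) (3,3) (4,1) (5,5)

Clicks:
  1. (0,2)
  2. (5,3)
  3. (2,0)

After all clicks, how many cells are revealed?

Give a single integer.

Answer: 8

Derivation:
Click 1 (0,2) count=1: revealed 1 new [(0,2)] -> total=1
Click 2 (5,3) count=0: revealed 6 new [(4,2) (4,3) (4,4) (5,2) (5,3) (5,4)] -> total=7
Click 3 (2,0) count=2: revealed 1 new [(2,0)] -> total=8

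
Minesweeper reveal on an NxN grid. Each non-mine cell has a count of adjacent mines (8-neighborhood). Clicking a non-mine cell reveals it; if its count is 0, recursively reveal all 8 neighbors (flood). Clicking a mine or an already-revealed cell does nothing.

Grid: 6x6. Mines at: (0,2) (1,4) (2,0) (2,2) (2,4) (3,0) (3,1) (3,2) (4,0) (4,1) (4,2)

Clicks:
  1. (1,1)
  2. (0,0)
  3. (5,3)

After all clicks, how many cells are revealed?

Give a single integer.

Answer: 5

Derivation:
Click 1 (1,1) count=3: revealed 1 new [(1,1)] -> total=1
Click 2 (0,0) count=0: revealed 3 new [(0,0) (0,1) (1,0)] -> total=4
Click 3 (5,3) count=1: revealed 1 new [(5,3)] -> total=5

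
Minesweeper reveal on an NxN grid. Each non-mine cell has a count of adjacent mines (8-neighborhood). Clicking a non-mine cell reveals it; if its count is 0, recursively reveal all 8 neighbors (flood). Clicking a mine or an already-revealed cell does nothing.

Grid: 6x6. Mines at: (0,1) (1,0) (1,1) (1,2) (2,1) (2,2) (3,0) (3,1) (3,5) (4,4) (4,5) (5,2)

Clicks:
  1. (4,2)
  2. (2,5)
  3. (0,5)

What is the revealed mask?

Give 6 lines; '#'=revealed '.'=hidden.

Click 1 (4,2) count=2: revealed 1 new [(4,2)] -> total=1
Click 2 (2,5) count=1: revealed 1 new [(2,5)] -> total=2
Click 3 (0,5) count=0: revealed 8 new [(0,3) (0,4) (0,5) (1,3) (1,4) (1,5) (2,3) (2,4)] -> total=10

Answer: ...###
...###
...###
......
..#...
......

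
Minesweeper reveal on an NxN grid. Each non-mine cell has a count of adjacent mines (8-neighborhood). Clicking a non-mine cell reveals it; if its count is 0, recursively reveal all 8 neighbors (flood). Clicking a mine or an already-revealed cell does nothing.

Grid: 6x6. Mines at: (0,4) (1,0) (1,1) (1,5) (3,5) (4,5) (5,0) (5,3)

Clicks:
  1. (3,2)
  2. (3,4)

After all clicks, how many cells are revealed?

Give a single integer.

Click 1 (3,2) count=0: revealed 18 new [(1,2) (1,3) (1,4) (2,0) (2,1) (2,2) (2,3) (2,4) (3,0) (3,1) (3,2) (3,3) (3,4) (4,0) (4,1) (4,2) (4,3) (4,4)] -> total=18
Click 2 (3,4) count=2: revealed 0 new [(none)] -> total=18

Answer: 18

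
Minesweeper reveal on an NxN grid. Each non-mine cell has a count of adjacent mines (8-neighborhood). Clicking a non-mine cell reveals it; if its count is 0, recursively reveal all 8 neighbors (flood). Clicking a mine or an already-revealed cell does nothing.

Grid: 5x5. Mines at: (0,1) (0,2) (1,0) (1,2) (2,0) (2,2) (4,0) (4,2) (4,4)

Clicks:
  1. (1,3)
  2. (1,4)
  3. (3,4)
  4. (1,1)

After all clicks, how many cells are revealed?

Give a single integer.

Click 1 (1,3) count=3: revealed 1 new [(1,3)] -> total=1
Click 2 (1,4) count=0: revealed 7 new [(0,3) (0,4) (1,4) (2,3) (2,4) (3,3) (3,4)] -> total=8
Click 3 (3,4) count=1: revealed 0 new [(none)] -> total=8
Click 4 (1,1) count=6: revealed 1 new [(1,1)] -> total=9

Answer: 9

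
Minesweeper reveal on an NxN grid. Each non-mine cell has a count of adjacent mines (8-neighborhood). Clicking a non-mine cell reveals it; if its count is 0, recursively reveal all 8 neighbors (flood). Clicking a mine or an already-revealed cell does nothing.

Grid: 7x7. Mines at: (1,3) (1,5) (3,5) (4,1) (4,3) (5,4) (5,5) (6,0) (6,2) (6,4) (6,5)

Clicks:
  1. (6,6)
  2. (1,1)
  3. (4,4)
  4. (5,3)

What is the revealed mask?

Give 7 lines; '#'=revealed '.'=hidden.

Answer: ###....
###....
###....
###....
....#..
...#...
......#

Derivation:
Click 1 (6,6) count=2: revealed 1 new [(6,6)] -> total=1
Click 2 (1,1) count=0: revealed 12 new [(0,0) (0,1) (0,2) (1,0) (1,1) (1,2) (2,0) (2,1) (2,2) (3,0) (3,1) (3,2)] -> total=13
Click 3 (4,4) count=4: revealed 1 new [(4,4)] -> total=14
Click 4 (5,3) count=4: revealed 1 new [(5,3)] -> total=15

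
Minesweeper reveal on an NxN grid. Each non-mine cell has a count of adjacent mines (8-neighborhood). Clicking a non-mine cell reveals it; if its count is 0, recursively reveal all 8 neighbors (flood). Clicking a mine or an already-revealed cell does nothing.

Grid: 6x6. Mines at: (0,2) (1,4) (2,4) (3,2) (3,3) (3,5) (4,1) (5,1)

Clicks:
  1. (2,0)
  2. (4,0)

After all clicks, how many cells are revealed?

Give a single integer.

Answer: 9

Derivation:
Click 1 (2,0) count=0: revealed 8 new [(0,0) (0,1) (1,0) (1,1) (2,0) (2,1) (3,0) (3,1)] -> total=8
Click 2 (4,0) count=2: revealed 1 new [(4,0)] -> total=9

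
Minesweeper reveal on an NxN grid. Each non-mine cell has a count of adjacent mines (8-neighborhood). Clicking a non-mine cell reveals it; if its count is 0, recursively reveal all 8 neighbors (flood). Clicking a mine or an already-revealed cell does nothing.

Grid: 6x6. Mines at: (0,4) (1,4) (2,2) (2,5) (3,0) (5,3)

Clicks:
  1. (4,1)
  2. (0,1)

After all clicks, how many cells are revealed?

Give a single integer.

Click 1 (4,1) count=1: revealed 1 new [(4,1)] -> total=1
Click 2 (0,1) count=0: revealed 10 new [(0,0) (0,1) (0,2) (0,3) (1,0) (1,1) (1,2) (1,3) (2,0) (2,1)] -> total=11

Answer: 11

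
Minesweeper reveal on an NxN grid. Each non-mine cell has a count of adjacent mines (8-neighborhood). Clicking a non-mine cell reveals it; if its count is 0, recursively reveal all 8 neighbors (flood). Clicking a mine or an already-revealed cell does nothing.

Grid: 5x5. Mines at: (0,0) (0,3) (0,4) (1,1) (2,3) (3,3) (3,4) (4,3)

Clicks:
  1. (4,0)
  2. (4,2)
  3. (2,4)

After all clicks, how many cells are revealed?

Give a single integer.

Click 1 (4,0) count=0: revealed 9 new [(2,0) (2,1) (2,2) (3,0) (3,1) (3,2) (4,0) (4,1) (4,2)] -> total=9
Click 2 (4,2) count=2: revealed 0 new [(none)] -> total=9
Click 3 (2,4) count=3: revealed 1 new [(2,4)] -> total=10

Answer: 10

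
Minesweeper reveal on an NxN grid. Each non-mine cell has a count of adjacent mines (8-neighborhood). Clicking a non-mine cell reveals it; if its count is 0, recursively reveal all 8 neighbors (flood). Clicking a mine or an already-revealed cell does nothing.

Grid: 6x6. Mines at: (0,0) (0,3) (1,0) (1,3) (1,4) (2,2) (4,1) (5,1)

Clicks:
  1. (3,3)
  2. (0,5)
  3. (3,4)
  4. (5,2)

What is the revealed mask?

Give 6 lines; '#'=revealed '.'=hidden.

Answer: .....#
......
...###
..####
..####
..####

Derivation:
Click 1 (3,3) count=1: revealed 1 new [(3,3)] -> total=1
Click 2 (0,5) count=1: revealed 1 new [(0,5)] -> total=2
Click 3 (3,4) count=0: revealed 14 new [(2,3) (2,4) (2,5) (3,2) (3,4) (3,5) (4,2) (4,3) (4,4) (4,5) (5,2) (5,3) (5,4) (5,5)] -> total=16
Click 4 (5,2) count=2: revealed 0 new [(none)] -> total=16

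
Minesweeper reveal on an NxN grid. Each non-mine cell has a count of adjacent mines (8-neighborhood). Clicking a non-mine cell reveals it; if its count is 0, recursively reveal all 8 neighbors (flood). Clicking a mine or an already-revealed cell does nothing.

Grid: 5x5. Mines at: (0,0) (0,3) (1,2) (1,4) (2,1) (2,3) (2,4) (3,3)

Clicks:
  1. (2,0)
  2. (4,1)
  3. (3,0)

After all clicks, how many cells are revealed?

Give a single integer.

Click 1 (2,0) count=1: revealed 1 new [(2,0)] -> total=1
Click 2 (4,1) count=0: revealed 6 new [(3,0) (3,1) (3,2) (4,0) (4,1) (4,2)] -> total=7
Click 3 (3,0) count=1: revealed 0 new [(none)] -> total=7

Answer: 7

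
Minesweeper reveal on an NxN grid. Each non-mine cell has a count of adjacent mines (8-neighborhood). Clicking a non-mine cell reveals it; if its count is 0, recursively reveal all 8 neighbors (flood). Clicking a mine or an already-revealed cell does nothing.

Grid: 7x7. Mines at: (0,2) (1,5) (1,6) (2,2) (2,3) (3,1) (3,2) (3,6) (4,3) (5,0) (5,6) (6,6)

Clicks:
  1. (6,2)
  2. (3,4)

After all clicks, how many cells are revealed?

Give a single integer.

Click 1 (6,2) count=0: revealed 10 new [(5,1) (5,2) (5,3) (5,4) (5,5) (6,1) (6,2) (6,3) (6,4) (6,5)] -> total=10
Click 2 (3,4) count=2: revealed 1 new [(3,4)] -> total=11

Answer: 11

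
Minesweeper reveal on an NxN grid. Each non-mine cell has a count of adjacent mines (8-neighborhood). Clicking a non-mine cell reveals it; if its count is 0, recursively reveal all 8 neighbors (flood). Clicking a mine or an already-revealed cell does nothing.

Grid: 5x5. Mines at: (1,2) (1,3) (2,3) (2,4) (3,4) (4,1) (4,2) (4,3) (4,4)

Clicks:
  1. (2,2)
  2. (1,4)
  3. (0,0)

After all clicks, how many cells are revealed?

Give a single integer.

Answer: 10

Derivation:
Click 1 (2,2) count=3: revealed 1 new [(2,2)] -> total=1
Click 2 (1,4) count=3: revealed 1 new [(1,4)] -> total=2
Click 3 (0,0) count=0: revealed 8 new [(0,0) (0,1) (1,0) (1,1) (2,0) (2,1) (3,0) (3,1)] -> total=10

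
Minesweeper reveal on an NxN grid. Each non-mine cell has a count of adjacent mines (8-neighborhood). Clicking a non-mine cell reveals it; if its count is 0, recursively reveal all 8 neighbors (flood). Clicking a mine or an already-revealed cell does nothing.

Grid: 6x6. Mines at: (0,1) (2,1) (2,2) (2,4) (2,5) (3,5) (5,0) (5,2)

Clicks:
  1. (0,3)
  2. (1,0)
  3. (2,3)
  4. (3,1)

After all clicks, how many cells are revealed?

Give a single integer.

Answer: 11

Derivation:
Click 1 (0,3) count=0: revealed 8 new [(0,2) (0,3) (0,4) (0,5) (1,2) (1,3) (1,4) (1,5)] -> total=8
Click 2 (1,0) count=2: revealed 1 new [(1,0)] -> total=9
Click 3 (2,3) count=2: revealed 1 new [(2,3)] -> total=10
Click 4 (3,1) count=2: revealed 1 new [(3,1)] -> total=11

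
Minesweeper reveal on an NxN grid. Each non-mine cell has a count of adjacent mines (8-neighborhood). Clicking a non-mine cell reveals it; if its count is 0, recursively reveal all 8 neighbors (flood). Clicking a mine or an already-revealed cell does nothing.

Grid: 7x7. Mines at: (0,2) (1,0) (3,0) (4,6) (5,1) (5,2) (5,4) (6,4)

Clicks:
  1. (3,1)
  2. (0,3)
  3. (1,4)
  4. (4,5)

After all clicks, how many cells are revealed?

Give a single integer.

Click 1 (3,1) count=1: revealed 1 new [(3,1)] -> total=1
Click 2 (0,3) count=1: revealed 1 new [(0,3)] -> total=2
Click 3 (1,4) count=0: revealed 25 new [(0,4) (0,5) (0,6) (1,1) (1,2) (1,3) (1,4) (1,5) (1,6) (2,1) (2,2) (2,3) (2,4) (2,5) (2,6) (3,2) (3,3) (3,4) (3,5) (3,6) (4,1) (4,2) (4,3) (4,4) (4,5)] -> total=27
Click 4 (4,5) count=2: revealed 0 new [(none)] -> total=27

Answer: 27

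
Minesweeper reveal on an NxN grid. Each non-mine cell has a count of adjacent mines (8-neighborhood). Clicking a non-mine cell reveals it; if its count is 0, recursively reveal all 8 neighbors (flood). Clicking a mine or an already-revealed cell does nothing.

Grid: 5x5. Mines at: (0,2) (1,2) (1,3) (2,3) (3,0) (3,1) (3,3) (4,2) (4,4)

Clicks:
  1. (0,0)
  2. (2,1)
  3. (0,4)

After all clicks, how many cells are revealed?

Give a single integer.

Answer: 7

Derivation:
Click 1 (0,0) count=0: revealed 6 new [(0,0) (0,1) (1,0) (1,1) (2,0) (2,1)] -> total=6
Click 2 (2,1) count=3: revealed 0 new [(none)] -> total=6
Click 3 (0,4) count=1: revealed 1 new [(0,4)] -> total=7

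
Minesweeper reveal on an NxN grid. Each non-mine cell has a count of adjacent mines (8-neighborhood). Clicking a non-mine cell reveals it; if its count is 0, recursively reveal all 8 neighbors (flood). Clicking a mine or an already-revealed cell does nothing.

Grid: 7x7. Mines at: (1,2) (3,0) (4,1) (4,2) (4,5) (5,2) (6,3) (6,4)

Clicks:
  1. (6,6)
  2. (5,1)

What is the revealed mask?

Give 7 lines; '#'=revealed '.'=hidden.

Answer: .......
.......
.......
.......
.......
.#...##
.....##

Derivation:
Click 1 (6,6) count=0: revealed 4 new [(5,5) (5,6) (6,5) (6,6)] -> total=4
Click 2 (5,1) count=3: revealed 1 new [(5,1)] -> total=5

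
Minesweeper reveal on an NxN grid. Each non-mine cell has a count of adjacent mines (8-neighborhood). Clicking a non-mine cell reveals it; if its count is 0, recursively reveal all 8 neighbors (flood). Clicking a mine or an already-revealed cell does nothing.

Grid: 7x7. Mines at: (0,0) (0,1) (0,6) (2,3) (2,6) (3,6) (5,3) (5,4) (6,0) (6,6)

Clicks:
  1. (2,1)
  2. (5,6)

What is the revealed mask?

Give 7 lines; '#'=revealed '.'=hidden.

Click 1 (2,1) count=0: revealed 15 new [(1,0) (1,1) (1,2) (2,0) (2,1) (2,2) (3,0) (3,1) (3,2) (4,0) (4,1) (4,2) (5,0) (5,1) (5,2)] -> total=15
Click 2 (5,6) count=1: revealed 1 new [(5,6)] -> total=16

Answer: .......
###....
###....
###....
###....
###...#
.......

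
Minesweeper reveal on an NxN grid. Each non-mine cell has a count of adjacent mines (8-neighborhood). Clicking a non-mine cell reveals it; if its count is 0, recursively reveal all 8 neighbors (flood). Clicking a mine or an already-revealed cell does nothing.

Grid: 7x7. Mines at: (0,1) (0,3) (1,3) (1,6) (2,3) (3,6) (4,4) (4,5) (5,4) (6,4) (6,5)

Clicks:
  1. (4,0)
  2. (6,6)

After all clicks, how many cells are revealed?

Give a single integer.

Click 1 (4,0) count=0: revealed 22 new [(1,0) (1,1) (1,2) (2,0) (2,1) (2,2) (3,0) (3,1) (3,2) (3,3) (4,0) (4,1) (4,2) (4,3) (5,0) (5,1) (5,2) (5,3) (6,0) (6,1) (6,2) (6,3)] -> total=22
Click 2 (6,6) count=1: revealed 1 new [(6,6)] -> total=23

Answer: 23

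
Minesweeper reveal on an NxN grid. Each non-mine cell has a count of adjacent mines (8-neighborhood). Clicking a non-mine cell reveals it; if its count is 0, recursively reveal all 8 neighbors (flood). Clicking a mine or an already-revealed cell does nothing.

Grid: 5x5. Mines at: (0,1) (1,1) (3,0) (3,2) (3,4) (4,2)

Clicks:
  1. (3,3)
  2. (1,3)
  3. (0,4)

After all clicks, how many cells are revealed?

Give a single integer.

Answer: 10

Derivation:
Click 1 (3,3) count=3: revealed 1 new [(3,3)] -> total=1
Click 2 (1,3) count=0: revealed 9 new [(0,2) (0,3) (0,4) (1,2) (1,3) (1,4) (2,2) (2,3) (2,4)] -> total=10
Click 3 (0,4) count=0: revealed 0 new [(none)] -> total=10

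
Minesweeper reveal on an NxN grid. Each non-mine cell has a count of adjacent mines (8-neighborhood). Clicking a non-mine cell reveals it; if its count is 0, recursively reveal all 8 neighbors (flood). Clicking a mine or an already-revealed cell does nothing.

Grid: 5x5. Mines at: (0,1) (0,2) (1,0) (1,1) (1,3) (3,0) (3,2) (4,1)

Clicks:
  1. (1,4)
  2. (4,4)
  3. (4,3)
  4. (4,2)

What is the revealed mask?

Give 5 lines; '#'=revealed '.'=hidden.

Click 1 (1,4) count=1: revealed 1 new [(1,4)] -> total=1
Click 2 (4,4) count=0: revealed 6 new [(2,3) (2,4) (3,3) (3,4) (4,3) (4,4)] -> total=7
Click 3 (4,3) count=1: revealed 0 new [(none)] -> total=7
Click 4 (4,2) count=2: revealed 1 new [(4,2)] -> total=8

Answer: .....
....#
...##
...##
..###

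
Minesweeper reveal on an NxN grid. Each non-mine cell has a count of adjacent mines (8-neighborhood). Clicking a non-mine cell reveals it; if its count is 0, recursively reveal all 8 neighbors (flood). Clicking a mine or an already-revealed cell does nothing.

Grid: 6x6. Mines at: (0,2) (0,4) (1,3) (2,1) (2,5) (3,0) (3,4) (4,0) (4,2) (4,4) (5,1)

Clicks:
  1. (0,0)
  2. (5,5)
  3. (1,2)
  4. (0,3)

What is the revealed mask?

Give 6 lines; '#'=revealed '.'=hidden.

Answer: ##.#..
###...
......
......
......
.....#

Derivation:
Click 1 (0,0) count=0: revealed 4 new [(0,0) (0,1) (1,0) (1,1)] -> total=4
Click 2 (5,5) count=1: revealed 1 new [(5,5)] -> total=5
Click 3 (1,2) count=3: revealed 1 new [(1,2)] -> total=6
Click 4 (0,3) count=3: revealed 1 new [(0,3)] -> total=7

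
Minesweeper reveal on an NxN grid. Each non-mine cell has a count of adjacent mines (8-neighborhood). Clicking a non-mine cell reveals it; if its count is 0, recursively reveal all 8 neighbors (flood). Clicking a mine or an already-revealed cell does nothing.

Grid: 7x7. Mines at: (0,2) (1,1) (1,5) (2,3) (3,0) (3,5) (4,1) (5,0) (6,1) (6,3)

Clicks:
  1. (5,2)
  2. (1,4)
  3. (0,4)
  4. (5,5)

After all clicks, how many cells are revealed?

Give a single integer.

Answer: 12

Derivation:
Click 1 (5,2) count=3: revealed 1 new [(5,2)] -> total=1
Click 2 (1,4) count=2: revealed 1 new [(1,4)] -> total=2
Click 3 (0,4) count=1: revealed 1 new [(0,4)] -> total=3
Click 4 (5,5) count=0: revealed 9 new [(4,4) (4,5) (4,6) (5,4) (5,5) (5,6) (6,4) (6,5) (6,6)] -> total=12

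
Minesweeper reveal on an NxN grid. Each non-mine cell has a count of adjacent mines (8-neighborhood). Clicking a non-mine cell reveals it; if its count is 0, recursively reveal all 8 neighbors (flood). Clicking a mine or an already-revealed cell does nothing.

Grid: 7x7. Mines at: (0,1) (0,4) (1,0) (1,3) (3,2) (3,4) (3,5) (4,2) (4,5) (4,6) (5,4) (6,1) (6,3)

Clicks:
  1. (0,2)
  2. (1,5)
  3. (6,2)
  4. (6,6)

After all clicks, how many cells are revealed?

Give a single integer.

Answer: 7

Derivation:
Click 1 (0,2) count=2: revealed 1 new [(0,2)] -> total=1
Click 2 (1,5) count=1: revealed 1 new [(1,5)] -> total=2
Click 3 (6,2) count=2: revealed 1 new [(6,2)] -> total=3
Click 4 (6,6) count=0: revealed 4 new [(5,5) (5,6) (6,5) (6,6)] -> total=7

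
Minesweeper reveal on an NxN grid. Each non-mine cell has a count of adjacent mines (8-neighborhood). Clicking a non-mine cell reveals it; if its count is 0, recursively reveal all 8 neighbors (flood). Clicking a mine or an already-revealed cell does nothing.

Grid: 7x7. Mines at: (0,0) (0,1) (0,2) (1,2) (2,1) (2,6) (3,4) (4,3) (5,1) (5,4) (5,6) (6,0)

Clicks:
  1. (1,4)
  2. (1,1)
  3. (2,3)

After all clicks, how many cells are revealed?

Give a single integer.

Click 1 (1,4) count=0: revealed 11 new [(0,3) (0,4) (0,5) (0,6) (1,3) (1,4) (1,5) (1,6) (2,3) (2,4) (2,5)] -> total=11
Click 2 (1,1) count=5: revealed 1 new [(1,1)] -> total=12
Click 3 (2,3) count=2: revealed 0 new [(none)] -> total=12

Answer: 12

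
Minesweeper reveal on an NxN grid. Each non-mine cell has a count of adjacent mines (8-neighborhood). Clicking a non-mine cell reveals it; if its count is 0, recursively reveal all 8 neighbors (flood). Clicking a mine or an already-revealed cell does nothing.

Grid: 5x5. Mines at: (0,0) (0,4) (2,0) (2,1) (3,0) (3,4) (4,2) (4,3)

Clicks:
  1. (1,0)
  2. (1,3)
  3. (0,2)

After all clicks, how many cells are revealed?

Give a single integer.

Click 1 (1,0) count=3: revealed 1 new [(1,0)] -> total=1
Click 2 (1,3) count=1: revealed 1 new [(1,3)] -> total=2
Click 3 (0,2) count=0: revealed 5 new [(0,1) (0,2) (0,3) (1,1) (1,2)] -> total=7

Answer: 7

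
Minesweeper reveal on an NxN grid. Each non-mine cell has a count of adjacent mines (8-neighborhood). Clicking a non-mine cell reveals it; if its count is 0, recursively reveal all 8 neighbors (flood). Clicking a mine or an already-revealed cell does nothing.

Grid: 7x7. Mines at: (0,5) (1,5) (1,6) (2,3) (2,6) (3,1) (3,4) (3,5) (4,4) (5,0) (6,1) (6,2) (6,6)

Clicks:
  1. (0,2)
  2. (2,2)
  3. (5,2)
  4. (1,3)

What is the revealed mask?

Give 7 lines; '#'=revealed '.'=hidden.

Click 1 (0,2) count=0: revealed 13 new [(0,0) (0,1) (0,2) (0,3) (0,4) (1,0) (1,1) (1,2) (1,3) (1,4) (2,0) (2,1) (2,2)] -> total=13
Click 2 (2,2) count=2: revealed 0 new [(none)] -> total=13
Click 3 (5,2) count=2: revealed 1 new [(5,2)] -> total=14
Click 4 (1,3) count=1: revealed 0 new [(none)] -> total=14

Answer: #####..
#####..
###....
.......
.......
..#....
.......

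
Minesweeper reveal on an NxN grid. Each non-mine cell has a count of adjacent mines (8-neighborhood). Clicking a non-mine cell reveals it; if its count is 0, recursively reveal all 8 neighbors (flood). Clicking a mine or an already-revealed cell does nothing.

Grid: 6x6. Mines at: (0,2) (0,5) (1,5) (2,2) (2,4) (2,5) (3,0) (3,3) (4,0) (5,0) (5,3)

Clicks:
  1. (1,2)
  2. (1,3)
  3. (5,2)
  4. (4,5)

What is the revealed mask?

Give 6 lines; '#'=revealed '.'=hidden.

Click 1 (1,2) count=2: revealed 1 new [(1,2)] -> total=1
Click 2 (1,3) count=3: revealed 1 new [(1,3)] -> total=2
Click 3 (5,2) count=1: revealed 1 new [(5,2)] -> total=3
Click 4 (4,5) count=0: revealed 6 new [(3,4) (3,5) (4,4) (4,5) (5,4) (5,5)] -> total=9

Answer: ......
..##..
......
....##
....##
..#.##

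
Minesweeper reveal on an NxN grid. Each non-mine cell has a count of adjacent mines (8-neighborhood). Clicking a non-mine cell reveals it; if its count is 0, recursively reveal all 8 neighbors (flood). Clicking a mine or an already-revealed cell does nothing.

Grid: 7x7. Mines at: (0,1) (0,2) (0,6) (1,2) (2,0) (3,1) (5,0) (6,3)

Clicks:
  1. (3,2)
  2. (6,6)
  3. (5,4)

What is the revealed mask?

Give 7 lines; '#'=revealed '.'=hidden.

Click 1 (3,2) count=1: revealed 1 new [(3,2)] -> total=1
Click 2 (6,6) count=0: revealed 29 new [(0,3) (0,4) (0,5) (1,3) (1,4) (1,5) (1,6) (2,2) (2,3) (2,4) (2,5) (2,6) (3,3) (3,4) (3,5) (3,6) (4,2) (4,3) (4,4) (4,5) (4,6) (5,2) (5,3) (5,4) (5,5) (5,6) (6,4) (6,5) (6,6)] -> total=30
Click 3 (5,4) count=1: revealed 0 new [(none)] -> total=30

Answer: ...###.
...####
..#####
..#####
..#####
..#####
....###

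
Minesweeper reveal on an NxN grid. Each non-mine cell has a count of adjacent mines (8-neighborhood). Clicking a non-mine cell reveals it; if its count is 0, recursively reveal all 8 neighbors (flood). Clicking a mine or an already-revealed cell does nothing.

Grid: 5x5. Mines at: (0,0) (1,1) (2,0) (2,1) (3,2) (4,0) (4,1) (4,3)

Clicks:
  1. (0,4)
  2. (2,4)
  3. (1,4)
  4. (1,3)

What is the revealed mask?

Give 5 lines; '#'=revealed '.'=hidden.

Click 1 (0,4) count=0: revealed 11 new [(0,2) (0,3) (0,4) (1,2) (1,3) (1,4) (2,2) (2,3) (2,4) (3,3) (3,4)] -> total=11
Click 2 (2,4) count=0: revealed 0 new [(none)] -> total=11
Click 3 (1,4) count=0: revealed 0 new [(none)] -> total=11
Click 4 (1,3) count=0: revealed 0 new [(none)] -> total=11

Answer: ..###
..###
..###
...##
.....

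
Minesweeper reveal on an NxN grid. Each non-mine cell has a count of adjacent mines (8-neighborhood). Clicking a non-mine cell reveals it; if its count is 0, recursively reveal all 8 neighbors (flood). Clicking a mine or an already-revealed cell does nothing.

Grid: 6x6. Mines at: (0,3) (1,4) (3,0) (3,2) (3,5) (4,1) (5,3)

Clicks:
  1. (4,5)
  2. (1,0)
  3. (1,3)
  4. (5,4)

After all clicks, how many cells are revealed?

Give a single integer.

Click 1 (4,5) count=1: revealed 1 new [(4,5)] -> total=1
Click 2 (1,0) count=0: revealed 9 new [(0,0) (0,1) (0,2) (1,0) (1,1) (1,2) (2,0) (2,1) (2,2)] -> total=10
Click 3 (1,3) count=2: revealed 1 new [(1,3)] -> total=11
Click 4 (5,4) count=1: revealed 1 new [(5,4)] -> total=12

Answer: 12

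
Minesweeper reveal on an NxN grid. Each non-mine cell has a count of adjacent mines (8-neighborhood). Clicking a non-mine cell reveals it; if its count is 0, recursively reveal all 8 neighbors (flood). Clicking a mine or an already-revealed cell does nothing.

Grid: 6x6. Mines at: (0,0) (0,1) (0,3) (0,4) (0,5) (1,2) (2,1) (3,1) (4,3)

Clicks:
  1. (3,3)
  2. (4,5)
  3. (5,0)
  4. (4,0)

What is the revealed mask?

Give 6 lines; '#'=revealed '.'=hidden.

Click 1 (3,3) count=1: revealed 1 new [(3,3)] -> total=1
Click 2 (4,5) count=0: revealed 12 new [(1,3) (1,4) (1,5) (2,3) (2,4) (2,5) (3,4) (3,5) (4,4) (4,5) (5,4) (5,5)] -> total=13
Click 3 (5,0) count=0: revealed 6 new [(4,0) (4,1) (4,2) (5,0) (5,1) (5,2)] -> total=19
Click 4 (4,0) count=1: revealed 0 new [(none)] -> total=19

Answer: ......
...###
...###
...###
###.##
###.##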